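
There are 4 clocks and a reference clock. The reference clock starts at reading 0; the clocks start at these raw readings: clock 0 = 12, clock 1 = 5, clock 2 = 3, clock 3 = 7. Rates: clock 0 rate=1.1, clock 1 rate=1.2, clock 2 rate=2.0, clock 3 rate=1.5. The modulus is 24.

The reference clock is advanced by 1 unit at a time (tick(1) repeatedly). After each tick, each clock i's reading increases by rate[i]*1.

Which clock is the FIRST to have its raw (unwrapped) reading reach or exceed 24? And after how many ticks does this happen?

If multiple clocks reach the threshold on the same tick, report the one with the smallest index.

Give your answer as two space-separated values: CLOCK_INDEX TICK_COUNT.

Answer: 0 11

Derivation:
clock 0: start=12, rate=1.1, needs 24-12 = 12; ticks = ceil(12/1.1) = ceil(10.9091) = 11; reading at tick 11 = 12 + 1.1*11 = 24.1000
clock 1: start=5, rate=1.2, needs 24-5 = 19; ticks = ceil(19/1.2) = ceil(15.8333) = 16; reading at tick 16 = 5 + 1.2*16 = 24.2000
clock 2: start=3, rate=2.0, needs 24-3 = 21; ticks = ceil(21/2.0) = ceil(10.5000) = 11; reading at tick 11 = 3 + 2.0*11 = 25.0000
clock 3: start=7, rate=1.5, needs 24-7 = 17; ticks = ceil(17/1.5) = ceil(11.3333) = 12; reading at tick 12 = 7 + 1.5*12 = 25.0000
Minimum tick count = 11; winners = [0, 2]; smallest index = 0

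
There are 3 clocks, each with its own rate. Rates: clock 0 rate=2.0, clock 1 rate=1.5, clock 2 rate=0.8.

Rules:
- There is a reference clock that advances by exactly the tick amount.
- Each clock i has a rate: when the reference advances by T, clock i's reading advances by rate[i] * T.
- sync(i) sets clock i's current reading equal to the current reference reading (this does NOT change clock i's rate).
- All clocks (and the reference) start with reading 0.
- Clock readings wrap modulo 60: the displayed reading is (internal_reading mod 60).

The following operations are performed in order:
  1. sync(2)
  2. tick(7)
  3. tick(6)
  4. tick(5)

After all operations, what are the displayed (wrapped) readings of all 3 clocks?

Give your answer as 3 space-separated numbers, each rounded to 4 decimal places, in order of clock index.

Answer: 36.0000 27.0000 14.4000

Derivation:
After op 1 sync(2): ref=0.0000 raw=[0.0000 0.0000 0.0000]
After op 2 tick(7): ref=7.0000 raw=[14.0000 10.5000 5.6000]
After op 3 tick(6): ref=13.0000 raw=[26.0000 19.5000 10.4000]
After op 4 tick(5): ref=18.0000 raw=[36.0000 27.0000 14.4000]
Wrap final raw readings (mod 60): 36.0000 mod 60 = 36.0000; 27.0000 mod 60 = 27.0000; 14.4000 mod 60 = 14.4000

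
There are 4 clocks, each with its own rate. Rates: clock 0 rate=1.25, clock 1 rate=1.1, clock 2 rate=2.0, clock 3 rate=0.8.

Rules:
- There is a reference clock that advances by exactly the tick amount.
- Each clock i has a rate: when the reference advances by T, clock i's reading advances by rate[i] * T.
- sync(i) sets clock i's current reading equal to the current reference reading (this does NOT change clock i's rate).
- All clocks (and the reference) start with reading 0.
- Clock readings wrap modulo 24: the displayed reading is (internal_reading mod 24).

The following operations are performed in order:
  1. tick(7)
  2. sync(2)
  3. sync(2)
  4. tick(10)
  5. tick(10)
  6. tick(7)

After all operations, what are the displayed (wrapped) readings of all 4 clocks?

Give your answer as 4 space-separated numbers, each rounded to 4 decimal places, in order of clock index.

After op 1 tick(7): ref=7.0000 raw=[8.7500 7.7000 14.0000 5.6000]
After op 2 sync(2): ref=7.0000 raw=[8.7500 7.7000 7.0000 5.6000]
After op 3 sync(2): ref=7.0000 raw=[8.7500 7.7000 7.0000 5.6000]
After op 4 tick(10): ref=17.0000 raw=[21.2500 18.7000 27.0000 13.6000]
After op 5 tick(10): ref=27.0000 raw=[33.7500 29.7000 47.0000 21.6000]
After op 6 tick(7): ref=34.0000 raw=[42.5000 37.4000 61.0000 27.2000]
Wrap final raw readings (mod 24): 42.5000 mod 24 = 18.5000; 37.4000 mod 24 = 13.4000; 61.0000 mod 24 = 13.0000; 27.2000 mod 24 = 3.2000

Answer: 18.5000 13.4000 13.0000 3.2000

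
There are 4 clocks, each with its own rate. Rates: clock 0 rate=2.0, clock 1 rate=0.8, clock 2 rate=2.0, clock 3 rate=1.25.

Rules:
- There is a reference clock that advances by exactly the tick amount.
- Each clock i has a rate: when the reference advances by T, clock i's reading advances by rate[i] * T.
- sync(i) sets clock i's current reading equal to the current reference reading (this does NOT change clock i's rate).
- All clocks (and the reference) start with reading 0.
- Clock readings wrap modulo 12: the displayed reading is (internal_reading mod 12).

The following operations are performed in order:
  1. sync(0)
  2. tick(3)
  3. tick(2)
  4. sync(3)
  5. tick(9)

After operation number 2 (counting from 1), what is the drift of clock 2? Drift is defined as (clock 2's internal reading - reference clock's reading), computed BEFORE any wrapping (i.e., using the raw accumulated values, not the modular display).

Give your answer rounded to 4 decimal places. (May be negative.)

Answer: 3.0000

Derivation:
After op 1 sync(0): ref=0.0000 raw=[0.0000 0.0000 0.0000 0.0000]
After op 2 tick(3): ref=3.0000 raw=[6.0000 2.4000 6.0000 3.7500]
Drift of clock 2 after op 2: 6.0000 - 3.0000 = 3.0000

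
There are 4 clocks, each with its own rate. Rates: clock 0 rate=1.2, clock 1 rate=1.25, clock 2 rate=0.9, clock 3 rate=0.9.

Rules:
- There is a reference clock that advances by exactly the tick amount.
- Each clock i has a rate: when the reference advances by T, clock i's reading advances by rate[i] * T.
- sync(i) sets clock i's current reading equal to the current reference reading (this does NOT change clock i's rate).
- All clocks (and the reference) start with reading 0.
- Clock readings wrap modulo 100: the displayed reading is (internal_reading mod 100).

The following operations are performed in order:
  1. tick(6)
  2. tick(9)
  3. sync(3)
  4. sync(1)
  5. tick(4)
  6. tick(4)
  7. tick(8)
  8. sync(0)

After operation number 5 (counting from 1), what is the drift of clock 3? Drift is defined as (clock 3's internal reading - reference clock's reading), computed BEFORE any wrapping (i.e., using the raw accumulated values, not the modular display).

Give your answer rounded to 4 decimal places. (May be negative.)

After op 1 tick(6): ref=6.0000 raw=[7.2000 7.5000 5.4000 5.4000]
After op 2 tick(9): ref=15.0000 raw=[18.0000 18.7500 13.5000 13.5000]
After op 3 sync(3): ref=15.0000 raw=[18.0000 18.7500 13.5000 15.0000]
After op 4 sync(1): ref=15.0000 raw=[18.0000 15.0000 13.5000 15.0000]
After op 5 tick(4): ref=19.0000 raw=[22.8000 20.0000 17.1000 18.6000]
Drift of clock 3 after op 5: 18.6000 - 19.0000 = -0.4000

Answer: -0.4000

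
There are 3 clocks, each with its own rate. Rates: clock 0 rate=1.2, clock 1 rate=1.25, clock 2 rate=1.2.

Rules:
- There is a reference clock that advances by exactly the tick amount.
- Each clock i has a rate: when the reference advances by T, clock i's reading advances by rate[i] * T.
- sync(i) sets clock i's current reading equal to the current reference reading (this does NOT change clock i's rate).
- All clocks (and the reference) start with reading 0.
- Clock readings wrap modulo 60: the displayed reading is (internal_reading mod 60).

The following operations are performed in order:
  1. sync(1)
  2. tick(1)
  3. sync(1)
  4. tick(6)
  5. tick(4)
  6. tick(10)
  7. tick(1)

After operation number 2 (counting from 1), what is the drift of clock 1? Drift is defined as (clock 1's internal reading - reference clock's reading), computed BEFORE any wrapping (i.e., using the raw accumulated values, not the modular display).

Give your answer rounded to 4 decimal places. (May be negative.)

Answer: 0.2500

Derivation:
After op 1 sync(1): ref=0.0000 raw=[0.0000 0.0000 0.0000]
After op 2 tick(1): ref=1.0000 raw=[1.2000 1.2500 1.2000]
Drift of clock 1 after op 2: 1.2500 - 1.0000 = 0.2500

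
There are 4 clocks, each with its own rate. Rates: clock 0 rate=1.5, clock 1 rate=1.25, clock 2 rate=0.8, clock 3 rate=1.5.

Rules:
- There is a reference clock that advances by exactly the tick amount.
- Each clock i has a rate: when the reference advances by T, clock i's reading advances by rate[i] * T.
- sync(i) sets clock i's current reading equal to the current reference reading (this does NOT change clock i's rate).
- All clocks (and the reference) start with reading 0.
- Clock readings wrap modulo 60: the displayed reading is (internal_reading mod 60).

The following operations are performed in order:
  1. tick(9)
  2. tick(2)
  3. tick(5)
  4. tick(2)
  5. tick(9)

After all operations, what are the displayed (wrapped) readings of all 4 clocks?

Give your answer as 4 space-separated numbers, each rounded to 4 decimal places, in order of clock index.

After op 1 tick(9): ref=9.0000 raw=[13.5000 11.2500 7.2000 13.5000]
After op 2 tick(2): ref=11.0000 raw=[16.5000 13.7500 8.8000 16.5000]
After op 3 tick(5): ref=16.0000 raw=[24.0000 20.0000 12.8000 24.0000]
After op 4 tick(2): ref=18.0000 raw=[27.0000 22.5000 14.4000 27.0000]
After op 5 tick(9): ref=27.0000 raw=[40.5000 33.7500 21.6000 40.5000]
Wrap final raw readings (mod 60): 40.5000 mod 60 = 40.5000; 33.7500 mod 60 = 33.7500; 21.6000 mod 60 = 21.6000; 40.5000 mod 60 = 40.5000

Answer: 40.5000 33.7500 21.6000 40.5000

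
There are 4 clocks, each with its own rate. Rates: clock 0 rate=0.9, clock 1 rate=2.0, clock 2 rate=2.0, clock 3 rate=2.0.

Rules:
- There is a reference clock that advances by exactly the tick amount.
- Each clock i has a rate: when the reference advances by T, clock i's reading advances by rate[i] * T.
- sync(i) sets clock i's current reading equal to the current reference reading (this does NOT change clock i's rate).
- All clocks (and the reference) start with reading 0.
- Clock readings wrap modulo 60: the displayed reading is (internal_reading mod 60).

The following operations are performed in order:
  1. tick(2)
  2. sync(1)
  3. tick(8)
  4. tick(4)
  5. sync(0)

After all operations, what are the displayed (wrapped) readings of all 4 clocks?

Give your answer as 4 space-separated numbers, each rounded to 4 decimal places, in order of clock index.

Answer: 14.0000 26.0000 28.0000 28.0000

Derivation:
After op 1 tick(2): ref=2.0000 raw=[1.8000 4.0000 4.0000 4.0000]
After op 2 sync(1): ref=2.0000 raw=[1.8000 2.0000 4.0000 4.0000]
After op 3 tick(8): ref=10.0000 raw=[9.0000 18.0000 20.0000 20.0000]
After op 4 tick(4): ref=14.0000 raw=[12.6000 26.0000 28.0000 28.0000]
After op 5 sync(0): ref=14.0000 raw=[14.0000 26.0000 28.0000 28.0000]
Wrap final raw readings (mod 60): 14.0000 mod 60 = 14.0000; 26.0000 mod 60 = 26.0000; 28.0000 mod 60 = 28.0000; 28.0000 mod 60 = 28.0000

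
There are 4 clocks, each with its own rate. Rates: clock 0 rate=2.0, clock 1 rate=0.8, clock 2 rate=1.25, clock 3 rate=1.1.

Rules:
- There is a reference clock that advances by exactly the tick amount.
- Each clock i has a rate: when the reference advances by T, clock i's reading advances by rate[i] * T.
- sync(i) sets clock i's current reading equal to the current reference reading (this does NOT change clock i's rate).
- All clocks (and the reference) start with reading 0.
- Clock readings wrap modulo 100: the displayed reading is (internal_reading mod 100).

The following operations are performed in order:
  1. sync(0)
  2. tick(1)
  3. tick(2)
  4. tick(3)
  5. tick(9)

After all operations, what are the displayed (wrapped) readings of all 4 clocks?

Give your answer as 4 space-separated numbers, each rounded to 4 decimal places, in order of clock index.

Answer: 30.0000 12.0000 18.7500 16.5000

Derivation:
After op 1 sync(0): ref=0.0000 raw=[0.0000 0.0000 0.0000 0.0000]
After op 2 tick(1): ref=1.0000 raw=[2.0000 0.8000 1.2500 1.1000]
After op 3 tick(2): ref=3.0000 raw=[6.0000 2.4000 3.7500 3.3000]
After op 4 tick(3): ref=6.0000 raw=[12.0000 4.8000 7.5000 6.6000]
After op 5 tick(9): ref=15.0000 raw=[30.0000 12.0000 18.7500 16.5000]
Wrap final raw readings (mod 100): 30.0000 mod 100 = 30.0000; 12.0000 mod 100 = 12.0000; 18.7500 mod 100 = 18.7500; 16.5000 mod 100 = 16.5000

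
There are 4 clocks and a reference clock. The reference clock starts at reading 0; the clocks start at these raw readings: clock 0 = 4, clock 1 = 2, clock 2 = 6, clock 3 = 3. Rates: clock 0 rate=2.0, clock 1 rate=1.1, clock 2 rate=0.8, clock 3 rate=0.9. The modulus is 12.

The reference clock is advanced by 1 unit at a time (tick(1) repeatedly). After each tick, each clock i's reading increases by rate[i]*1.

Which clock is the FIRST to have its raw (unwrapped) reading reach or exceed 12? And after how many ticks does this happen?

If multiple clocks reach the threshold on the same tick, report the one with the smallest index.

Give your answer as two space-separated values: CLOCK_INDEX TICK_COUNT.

clock 0: start=4, rate=2.0, needs 12-4 = 8; ticks = ceil(8/2.0) = ceil(4.0000) = 4; reading at tick 4 = 4 + 2.0*4 = 12.0000
clock 1: start=2, rate=1.1, needs 12-2 = 10; ticks = ceil(10/1.1) = ceil(9.0909) = 10; reading at tick 10 = 2 + 1.1*10 = 13.0000
clock 2: start=6, rate=0.8, needs 12-6 = 6; ticks = ceil(6/0.8) = ceil(7.5000) = 8; reading at tick 8 = 6 + 0.8*8 = 12.4000
clock 3: start=3, rate=0.9, needs 12-3 = 9; ticks = ceil(9/0.9) = ceil(10.0000) = 10; reading at tick 10 = 3 + 0.9*10 = 12.0000
Minimum tick count = 4; winners = [0]; smallest index = 0

Answer: 0 4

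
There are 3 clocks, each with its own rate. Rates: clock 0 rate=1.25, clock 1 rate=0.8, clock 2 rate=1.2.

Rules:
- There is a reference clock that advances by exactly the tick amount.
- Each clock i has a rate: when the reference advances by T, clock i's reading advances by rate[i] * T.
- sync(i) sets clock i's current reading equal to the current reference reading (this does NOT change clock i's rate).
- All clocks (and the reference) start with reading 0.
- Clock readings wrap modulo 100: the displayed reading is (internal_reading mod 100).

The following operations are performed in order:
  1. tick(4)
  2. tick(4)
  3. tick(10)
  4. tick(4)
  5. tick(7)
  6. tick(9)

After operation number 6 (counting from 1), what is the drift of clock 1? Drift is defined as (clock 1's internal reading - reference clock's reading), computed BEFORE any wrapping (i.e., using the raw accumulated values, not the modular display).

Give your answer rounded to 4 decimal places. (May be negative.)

After op 1 tick(4): ref=4.0000 raw=[5.0000 3.2000 4.8000]
After op 2 tick(4): ref=8.0000 raw=[10.0000 6.4000 9.6000]
After op 3 tick(10): ref=18.0000 raw=[22.5000 14.4000 21.6000]
After op 4 tick(4): ref=22.0000 raw=[27.5000 17.6000 26.4000]
After op 5 tick(7): ref=29.0000 raw=[36.2500 23.2000 34.8000]
After op 6 tick(9): ref=38.0000 raw=[47.5000 30.4000 45.6000]
Drift of clock 1 after op 6: 30.4000 - 38.0000 = -7.6000

Answer: -7.6000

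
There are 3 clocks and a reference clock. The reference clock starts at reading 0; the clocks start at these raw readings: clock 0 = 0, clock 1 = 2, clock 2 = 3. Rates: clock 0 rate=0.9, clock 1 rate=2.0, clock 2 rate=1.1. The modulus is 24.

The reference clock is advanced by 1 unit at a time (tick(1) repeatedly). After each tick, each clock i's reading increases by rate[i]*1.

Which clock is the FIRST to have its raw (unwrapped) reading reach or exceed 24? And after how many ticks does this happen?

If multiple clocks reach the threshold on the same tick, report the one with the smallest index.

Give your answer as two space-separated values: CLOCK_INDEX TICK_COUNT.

Answer: 1 11

Derivation:
clock 0: start=0, rate=0.9, needs 24-0 = 24; ticks = ceil(24/0.9) = ceil(26.6667) = 27; reading at tick 27 = 0 + 0.9*27 = 24.3000
clock 1: start=2, rate=2.0, needs 24-2 = 22; ticks = ceil(22/2.0) = ceil(11.0000) = 11; reading at tick 11 = 2 + 2.0*11 = 24.0000
clock 2: start=3, rate=1.1, needs 24-3 = 21; ticks = ceil(21/1.1) = ceil(19.0909) = 20; reading at tick 20 = 3 + 1.1*20 = 25.0000
Minimum tick count = 11; winners = [1]; smallest index = 1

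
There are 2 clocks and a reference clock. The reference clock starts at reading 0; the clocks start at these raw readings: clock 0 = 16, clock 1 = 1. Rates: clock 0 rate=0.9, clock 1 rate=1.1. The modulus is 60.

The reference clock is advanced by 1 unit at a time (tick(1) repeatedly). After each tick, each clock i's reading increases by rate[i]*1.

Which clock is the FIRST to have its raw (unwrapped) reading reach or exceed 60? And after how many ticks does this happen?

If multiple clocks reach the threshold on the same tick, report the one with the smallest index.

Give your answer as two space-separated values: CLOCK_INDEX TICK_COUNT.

clock 0: start=16, rate=0.9, needs 60-16 = 44; ticks = ceil(44/0.9) = ceil(48.8889) = 49; reading at tick 49 = 16 + 0.9*49 = 60.1000
clock 1: start=1, rate=1.1, needs 60-1 = 59; ticks = ceil(59/1.1) = ceil(53.6364) = 54; reading at tick 54 = 1 + 1.1*54 = 60.4000
Minimum tick count = 49; winners = [0]; smallest index = 0

Answer: 0 49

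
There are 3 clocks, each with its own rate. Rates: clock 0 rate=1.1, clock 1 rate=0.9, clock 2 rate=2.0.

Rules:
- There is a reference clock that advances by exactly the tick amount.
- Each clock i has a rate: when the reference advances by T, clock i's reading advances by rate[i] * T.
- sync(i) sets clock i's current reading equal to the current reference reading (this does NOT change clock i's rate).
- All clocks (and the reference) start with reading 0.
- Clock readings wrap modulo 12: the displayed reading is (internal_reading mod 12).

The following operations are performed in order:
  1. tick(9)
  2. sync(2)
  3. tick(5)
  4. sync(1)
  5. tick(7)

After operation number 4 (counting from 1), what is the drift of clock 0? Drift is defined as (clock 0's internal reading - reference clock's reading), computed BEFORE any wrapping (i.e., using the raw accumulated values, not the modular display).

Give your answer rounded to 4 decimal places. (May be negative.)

Answer: 1.4000

Derivation:
After op 1 tick(9): ref=9.0000 raw=[9.9000 8.1000 18.0000]
After op 2 sync(2): ref=9.0000 raw=[9.9000 8.1000 9.0000]
After op 3 tick(5): ref=14.0000 raw=[15.4000 12.6000 19.0000]
After op 4 sync(1): ref=14.0000 raw=[15.4000 14.0000 19.0000]
Drift of clock 0 after op 4: 15.4000 - 14.0000 = 1.4000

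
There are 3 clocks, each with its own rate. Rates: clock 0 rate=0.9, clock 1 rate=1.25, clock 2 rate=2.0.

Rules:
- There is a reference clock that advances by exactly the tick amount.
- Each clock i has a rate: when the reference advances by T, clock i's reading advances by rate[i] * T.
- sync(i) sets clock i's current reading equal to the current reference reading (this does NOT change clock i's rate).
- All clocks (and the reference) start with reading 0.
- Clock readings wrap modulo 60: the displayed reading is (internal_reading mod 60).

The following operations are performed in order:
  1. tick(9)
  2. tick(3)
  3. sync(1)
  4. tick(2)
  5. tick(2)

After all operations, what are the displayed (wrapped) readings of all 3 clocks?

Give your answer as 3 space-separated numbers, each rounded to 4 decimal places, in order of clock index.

Answer: 14.4000 17.0000 32.0000

Derivation:
After op 1 tick(9): ref=9.0000 raw=[8.1000 11.2500 18.0000]
After op 2 tick(3): ref=12.0000 raw=[10.8000 15.0000 24.0000]
After op 3 sync(1): ref=12.0000 raw=[10.8000 12.0000 24.0000]
After op 4 tick(2): ref=14.0000 raw=[12.6000 14.5000 28.0000]
After op 5 tick(2): ref=16.0000 raw=[14.4000 17.0000 32.0000]
Wrap final raw readings (mod 60): 14.4000 mod 60 = 14.4000; 17.0000 mod 60 = 17.0000; 32.0000 mod 60 = 32.0000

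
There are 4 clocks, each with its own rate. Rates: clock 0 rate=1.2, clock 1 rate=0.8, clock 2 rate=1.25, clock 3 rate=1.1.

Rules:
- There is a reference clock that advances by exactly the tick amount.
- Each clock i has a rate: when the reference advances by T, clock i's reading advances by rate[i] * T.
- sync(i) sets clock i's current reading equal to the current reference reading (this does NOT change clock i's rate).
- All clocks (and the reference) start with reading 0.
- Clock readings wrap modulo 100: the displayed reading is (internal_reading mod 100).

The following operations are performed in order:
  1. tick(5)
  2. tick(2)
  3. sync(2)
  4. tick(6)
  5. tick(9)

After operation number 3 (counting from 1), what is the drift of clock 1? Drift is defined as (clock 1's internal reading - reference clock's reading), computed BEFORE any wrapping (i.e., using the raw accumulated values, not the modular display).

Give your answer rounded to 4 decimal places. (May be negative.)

Answer: -1.4000

Derivation:
After op 1 tick(5): ref=5.0000 raw=[6.0000 4.0000 6.2500 5.5000]
After op 2 tick(2): ref=7.0000 raw=[8.4000 5.6000 8.7500 7.7000]
After op 3 sync(2): ref=7.0000 raw=[8.4000 5.6000 7.0000 7.7000]
Drift of clock 1 after op 3: 5.6000 - 7.0000 = -1.4000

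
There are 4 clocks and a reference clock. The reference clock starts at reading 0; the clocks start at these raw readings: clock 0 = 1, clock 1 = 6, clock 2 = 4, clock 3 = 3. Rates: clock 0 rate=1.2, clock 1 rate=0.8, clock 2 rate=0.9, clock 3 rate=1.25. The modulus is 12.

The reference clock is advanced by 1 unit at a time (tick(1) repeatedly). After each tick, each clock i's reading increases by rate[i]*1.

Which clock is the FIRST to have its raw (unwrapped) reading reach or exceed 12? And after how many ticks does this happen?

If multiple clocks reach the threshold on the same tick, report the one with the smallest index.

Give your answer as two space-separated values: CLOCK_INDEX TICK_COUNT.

clock 0: start=1, rate=1.2, needs 12-1 = 11; ticks = ceil(11/1.2) = ceil(9.1667) = 10; reading at tick 10 = 1 + 1.2*10 = 13.0000
clock 1: start=6, rate=0.8, needs 12-6 = 6; ticks = ceil(6/0.8) = ceil(7.5000) = 8; reading at tick 8 = 6 + 0.8*8 = 12.4000
clock 2: start=4, rate=0.9, needs 12-4 = 8; ticks = ceil(8/0.9) = ceil(8.8889) = 9; reading at tick 9 = 4 + 0.9*9 = 12.1000
clock 3: start=3, rate=1.25, needs 12-3 = 9; ticks = ceil(9/1.25) = ceil(7.2000) = 8; reading at tick 8 = 3 + 1.25*8 = 13.0000
Minimum tick count = 8; winners = [1, 3]; smallest index = 1

Answer: 1 8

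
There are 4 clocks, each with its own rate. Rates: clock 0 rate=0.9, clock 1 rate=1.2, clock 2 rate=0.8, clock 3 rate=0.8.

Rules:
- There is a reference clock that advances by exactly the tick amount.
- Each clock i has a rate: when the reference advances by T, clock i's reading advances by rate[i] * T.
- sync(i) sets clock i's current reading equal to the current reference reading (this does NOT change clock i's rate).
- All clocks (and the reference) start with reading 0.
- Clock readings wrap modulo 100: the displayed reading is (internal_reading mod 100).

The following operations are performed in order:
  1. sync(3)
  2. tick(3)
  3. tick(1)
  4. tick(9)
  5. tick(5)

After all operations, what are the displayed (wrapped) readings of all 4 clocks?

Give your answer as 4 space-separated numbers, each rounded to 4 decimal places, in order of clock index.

Answer: 16.2000 21.6000 14.4000 14.4000

Derivation:
After op 1 sync(3): ref=0.0000 raw=[0.0000 0.0000 0.0000 0.0000]
After op 2 tick(3): ref=3.0000 raw=[2.7000 3.6000 2.4000 2.4000]
After op 3 tick(1): ref=4.0000 raw=[3.6000 4.8000 3.2000 3.2000]
After op 4 tick(9): ref=13.0000 raw=[11.7000 15.6000 10.4000 10.4000]
After op 5 tick(5): ref=18.0000 raw=[16.2000 21.6000 14.4000 14.4000]
Wrap final raw readings (mod 100): 16.2000 mod 100 = 16.2000; 21.6000 mod 100 = 21.6000; 14.4000 mod 100 = 14.4000; 14.4000 mod 100 = 14.4000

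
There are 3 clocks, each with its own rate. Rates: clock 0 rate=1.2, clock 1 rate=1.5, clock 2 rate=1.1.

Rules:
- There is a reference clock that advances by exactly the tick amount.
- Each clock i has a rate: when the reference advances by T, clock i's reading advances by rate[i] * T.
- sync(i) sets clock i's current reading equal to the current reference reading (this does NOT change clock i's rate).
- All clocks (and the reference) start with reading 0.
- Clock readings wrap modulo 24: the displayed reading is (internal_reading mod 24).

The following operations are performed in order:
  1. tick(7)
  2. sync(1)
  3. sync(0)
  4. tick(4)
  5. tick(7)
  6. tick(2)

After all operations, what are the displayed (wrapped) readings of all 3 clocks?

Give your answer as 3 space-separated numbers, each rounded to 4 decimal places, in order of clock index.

After op 1 tick(7): ref=7.0000 raw=[8.4000 10.5000 7.7000]
After op 2 sync(1): ref=7.0000 raw=[8.4000 7.0000 7.7000]
After op 3 sync(0): ref=7.0000 raw=[7.0000 7.0000 7.7000]
After op 4 tick(4): ref=11.0000 raw=[11.8000 13.0000 12.1000]
After op 5 tick(7): ref=18.0000 raw=[20.2000 23.5000 19.8000]
After op 6 tick(2): ref=20.0000 raw=[22.6000 26.5000 22.0000]
Wrap final raw readings (mod 24): 22.6000 mod 24 = 22.6000; 26.5000 mod 24 = 2.5000; 22.0000 mod 24 = 22.0000

Answer: 22.6000 2.5000 22.0000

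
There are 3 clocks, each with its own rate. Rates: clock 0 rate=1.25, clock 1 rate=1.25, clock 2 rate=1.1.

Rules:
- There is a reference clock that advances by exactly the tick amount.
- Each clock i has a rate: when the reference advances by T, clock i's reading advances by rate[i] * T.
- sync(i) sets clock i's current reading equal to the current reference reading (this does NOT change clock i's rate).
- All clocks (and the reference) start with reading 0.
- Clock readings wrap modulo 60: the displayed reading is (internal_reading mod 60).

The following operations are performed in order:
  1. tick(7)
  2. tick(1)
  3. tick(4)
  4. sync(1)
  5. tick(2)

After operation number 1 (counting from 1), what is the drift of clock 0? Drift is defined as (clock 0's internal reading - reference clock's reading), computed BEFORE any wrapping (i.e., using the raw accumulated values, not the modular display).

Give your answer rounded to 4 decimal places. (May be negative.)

After op 1 tick(7): ref=7.0000 raw=[8.7500 8.7500 7.7000]
Drift of clock 0 after op 1: 8.7500 - 7.0000 = 1.7500

Answer: 1.7500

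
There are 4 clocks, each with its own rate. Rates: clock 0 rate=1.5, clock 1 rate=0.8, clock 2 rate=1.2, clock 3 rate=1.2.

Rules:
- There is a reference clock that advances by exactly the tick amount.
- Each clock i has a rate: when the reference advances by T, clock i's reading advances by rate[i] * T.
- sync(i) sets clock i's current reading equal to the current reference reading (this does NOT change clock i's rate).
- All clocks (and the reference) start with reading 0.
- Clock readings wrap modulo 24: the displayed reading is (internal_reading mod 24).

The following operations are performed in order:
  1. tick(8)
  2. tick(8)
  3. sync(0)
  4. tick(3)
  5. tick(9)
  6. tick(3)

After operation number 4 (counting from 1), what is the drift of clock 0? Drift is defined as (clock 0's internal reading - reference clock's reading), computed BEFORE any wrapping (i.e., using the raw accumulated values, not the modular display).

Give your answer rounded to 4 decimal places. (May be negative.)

Answer: 1.5000

Derivation:
After op 1 tick(8): ref=8.0000 raw=[12.0000 6.4000 9.6000 9.6000]
After op 2 tick(8): ref=16.0000 raw=[24.0000 12.8000 19.2000 19.2000]
After op 3 sync(0): ref=16.0000 raw=[16.0000 12.8000 19.2000 19.2000]
After op 4 tick(3): ref=19.0000 raw=[20.5000 15.2000 22.8000 22.8000]
Drift of clock 0 after op 4: 20.5000 - 19.0000 = 1.5000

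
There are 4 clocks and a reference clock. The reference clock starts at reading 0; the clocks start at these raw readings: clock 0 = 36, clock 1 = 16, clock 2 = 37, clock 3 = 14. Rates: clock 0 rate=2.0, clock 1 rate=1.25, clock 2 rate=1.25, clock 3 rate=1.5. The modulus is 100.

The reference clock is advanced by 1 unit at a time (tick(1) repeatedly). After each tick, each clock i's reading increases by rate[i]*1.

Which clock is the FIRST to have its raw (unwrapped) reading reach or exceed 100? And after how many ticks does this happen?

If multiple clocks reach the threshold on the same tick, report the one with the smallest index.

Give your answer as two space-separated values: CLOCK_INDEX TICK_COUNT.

clock 0: start=36, rate=2.0, needs 100-36 = 64; ticks = ceil(64/2.0) = ceil(32.0000) = 32; reading at tick 32 = 36 + 2.0*32 = 100.0000
clock 1: start=16, rate=1.25, needs 100-16 = 84; ticks = ceil(84/1.25) = ceil(67.2000) = 68; reading at tick 68 = 16 + 1.25*68 = 101.0000
clock 2: start=37, rate=1.25, needs 100-37 = 63; ticks = ceil(63/1.25) = ceil(50.4000) = 51; reading at tick 51 = 37 + 1.25*51 = 100.7500
clock 3: start=14, rate=1.5, needs 100-14 = 86; ticks = ceil(86/1.5) = ceil(57.3333) = 58; reading at tick 58 = 14 + 1.5*58 = 101.0000
Minimum tick count = 32; winners = [0]; smallest index = 0

Answer: 0 32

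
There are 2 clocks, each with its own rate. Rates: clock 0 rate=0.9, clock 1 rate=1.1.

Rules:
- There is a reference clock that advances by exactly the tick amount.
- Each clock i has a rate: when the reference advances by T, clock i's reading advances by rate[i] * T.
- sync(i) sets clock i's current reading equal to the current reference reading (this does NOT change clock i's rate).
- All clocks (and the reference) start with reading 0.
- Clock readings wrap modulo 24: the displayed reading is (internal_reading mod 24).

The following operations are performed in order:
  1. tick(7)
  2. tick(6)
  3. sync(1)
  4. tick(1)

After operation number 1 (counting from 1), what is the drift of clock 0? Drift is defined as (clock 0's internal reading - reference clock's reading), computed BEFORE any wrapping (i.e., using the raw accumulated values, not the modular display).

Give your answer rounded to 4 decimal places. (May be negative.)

After op 1 tick(7): ref=7.0000 raw=[6.3000 7.7000]
Drift of clock 0 after op 1: 6.3000 - 7.0000 = -0.7000

Answer: -0.7000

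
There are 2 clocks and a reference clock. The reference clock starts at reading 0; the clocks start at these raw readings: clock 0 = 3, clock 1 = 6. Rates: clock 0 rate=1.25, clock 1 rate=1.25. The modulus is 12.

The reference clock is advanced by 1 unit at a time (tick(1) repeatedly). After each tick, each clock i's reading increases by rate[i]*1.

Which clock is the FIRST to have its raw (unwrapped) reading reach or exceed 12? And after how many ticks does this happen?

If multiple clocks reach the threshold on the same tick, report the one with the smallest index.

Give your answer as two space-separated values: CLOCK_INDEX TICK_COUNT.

Answer: 1 5

Derivation:
clock 0: start=3, rate=1.25, needs 12-3 = 9; ticks = ceil(9/1.25) = ceil(7.2000) = 8; reading at tick 8 = 3 + 1.25*8 = 13.0000
clock 1: start=6, rate=1.25, needs 12-6 = 6; ticks = ceil(6/1.25) = ceil(4.8000) = 5; reading at tick 5 = 6 + 1.25*5 = 12.2500
Minimum tick count = 5; winners = [1]; smallest index = 1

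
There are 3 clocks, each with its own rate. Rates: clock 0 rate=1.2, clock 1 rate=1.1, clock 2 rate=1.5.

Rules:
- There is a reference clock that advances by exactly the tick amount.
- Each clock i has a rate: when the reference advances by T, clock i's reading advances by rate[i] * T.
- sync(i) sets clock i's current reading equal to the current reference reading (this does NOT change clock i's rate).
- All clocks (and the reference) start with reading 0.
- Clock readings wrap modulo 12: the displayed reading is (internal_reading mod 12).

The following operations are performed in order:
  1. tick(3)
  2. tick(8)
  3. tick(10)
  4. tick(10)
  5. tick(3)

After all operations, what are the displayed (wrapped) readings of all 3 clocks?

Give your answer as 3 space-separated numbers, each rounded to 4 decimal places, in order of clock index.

Answer: 4.8000 1.4000 3.0000

Derivation:
After op 1 tick(3): ref=3.0000 raw=[3.6000 3.3000 4.5000]
After op 2 tick(8): ref=11.0000 raw=[13.2000 12.1000 16.5000]
After op 3 tick(10): ref=21.0000 raw=[25.2000 23.1000 31.5000]
After op 4 tick(10): ref=31.0000 raw=[37.2000 34.1000 46.5000]
After op 5 tick(3): ref=34.0000 raw=[40.8000 37.4000 51.0000]
Wrap final raw readings (mod 12): 40.8000 mod 12 = 4.8000; 37.4000 mod 12 = 1.4000; 51.0000 mod 12 = 3.0000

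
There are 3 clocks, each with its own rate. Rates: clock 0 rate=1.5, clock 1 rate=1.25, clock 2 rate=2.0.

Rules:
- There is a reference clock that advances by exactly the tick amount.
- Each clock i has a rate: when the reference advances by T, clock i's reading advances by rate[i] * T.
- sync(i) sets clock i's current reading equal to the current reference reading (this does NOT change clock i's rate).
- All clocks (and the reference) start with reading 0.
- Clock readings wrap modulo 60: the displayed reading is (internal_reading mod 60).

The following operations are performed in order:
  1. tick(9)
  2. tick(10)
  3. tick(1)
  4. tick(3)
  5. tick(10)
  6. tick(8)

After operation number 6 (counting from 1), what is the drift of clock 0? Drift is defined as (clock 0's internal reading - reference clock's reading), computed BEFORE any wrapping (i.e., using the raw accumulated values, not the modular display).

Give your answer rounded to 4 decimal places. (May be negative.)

Answer: 20.5000

Derivation:
After op 1 tick(9): ref=9.0000 raw=[13.5000 11.2500 18.0000]
After op 2 tick(10): ref=19.0000 raw=[28.5000 23.7500 38.0000]
After op 3 tick(1): ref=20.0000 raw=[30.0000 25.0000 40.0000]
After op 4 tick(3): ref=23.0000 raw=[34.5000 28.7500 46.0000]
After op 5 tick(10): ref=33.0000 raw=[49.5000 41.2500 66.0000]
After op 6 tick(8): ref=41.0000 raw=[61.5000 51.2500 82.0000]
Drift of clock 0 after op 6: 61.5000 - 41.0000 = 20.5000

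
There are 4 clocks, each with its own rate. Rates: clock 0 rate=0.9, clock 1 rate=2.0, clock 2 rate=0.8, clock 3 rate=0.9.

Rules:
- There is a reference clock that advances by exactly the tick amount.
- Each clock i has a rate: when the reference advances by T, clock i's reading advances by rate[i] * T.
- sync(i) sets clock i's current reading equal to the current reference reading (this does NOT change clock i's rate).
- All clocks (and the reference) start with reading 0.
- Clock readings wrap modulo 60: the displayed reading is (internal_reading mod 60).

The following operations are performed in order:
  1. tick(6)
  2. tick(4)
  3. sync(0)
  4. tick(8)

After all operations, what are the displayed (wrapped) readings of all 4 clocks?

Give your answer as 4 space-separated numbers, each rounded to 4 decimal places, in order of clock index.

After op 1 tick(6): ref=6.0000 raw=[5.4000 12.0000 4.8000 5.4000]
After op 2 tick(4): ref=10.0000 raw=[9.0000 20.0000 8.0000 9.0000]
After op 3 sync(0): ref=10.0000 raw=[10.0000 20.0000 8.0000 9.0000]
After op 4 tick(8): ref=18.0000 raw=[17.2000 36.0000 14.4000 16.2000]
Wrap final raw readings (mod 60): 17.2000 mod 60 = 17.2000; 36.0000 mod 60 = 36.0000; 14.4000 mod 60 = 14.4000; 16.2000 mod 60 = 16.2000

Answer: 17.2000 36.0000 14.4000 16.2000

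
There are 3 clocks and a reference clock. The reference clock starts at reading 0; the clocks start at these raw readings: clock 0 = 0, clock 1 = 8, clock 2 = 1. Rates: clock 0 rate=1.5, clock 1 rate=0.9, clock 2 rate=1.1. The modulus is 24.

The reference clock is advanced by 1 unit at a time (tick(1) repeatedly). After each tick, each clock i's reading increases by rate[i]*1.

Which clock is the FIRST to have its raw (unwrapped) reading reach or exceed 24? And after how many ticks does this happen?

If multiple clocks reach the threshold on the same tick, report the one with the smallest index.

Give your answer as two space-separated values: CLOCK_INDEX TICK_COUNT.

Answer: 0 16

Derivation:
clock 0: start=0, rate=1.5, needs 24-0 = 24; ticks = ceil(24/1.5) = ceil(16.0000) = 16; reading at tick 16 = 0 + 1.5*16 = 24.0000
clock 1: start=8, rate=0.9, needs 24-8 = 16; ticks = ceil(16/0.9) = ceil(17.7778) = 18; reading at tick 18 = 8 + 0.9*18 = 24.2000
clock 2: start=1, rate=1.1, needs 24-1 = 23; ticks = ceil(23/1.1) = ceil(20.9091) = 21; reading at tick 21 = 1 + 1.1*21 = 24.1000
Minimum tick count = 16; winners = [0]; smallest index = 0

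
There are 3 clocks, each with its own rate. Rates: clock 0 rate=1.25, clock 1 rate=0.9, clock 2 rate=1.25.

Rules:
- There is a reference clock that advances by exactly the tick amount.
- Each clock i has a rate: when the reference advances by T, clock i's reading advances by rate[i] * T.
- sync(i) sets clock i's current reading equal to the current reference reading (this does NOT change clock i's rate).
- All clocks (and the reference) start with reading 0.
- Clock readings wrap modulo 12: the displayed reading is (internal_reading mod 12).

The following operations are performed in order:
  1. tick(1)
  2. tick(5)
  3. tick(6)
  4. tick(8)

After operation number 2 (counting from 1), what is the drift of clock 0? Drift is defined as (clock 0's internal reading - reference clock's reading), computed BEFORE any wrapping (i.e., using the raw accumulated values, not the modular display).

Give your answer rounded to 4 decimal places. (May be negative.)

Answer: 1.5000

Derivation:
After op 1 tick(1): ref=1.0000 raw=[1.2500 0.9000 1.2500]
After op 2 tick(5): ref=6.0000 raw=[7.5000 5.4000 7.5000]
Drift of clock 0 after op 2: 7.5000 - 6.0000 = 1.5000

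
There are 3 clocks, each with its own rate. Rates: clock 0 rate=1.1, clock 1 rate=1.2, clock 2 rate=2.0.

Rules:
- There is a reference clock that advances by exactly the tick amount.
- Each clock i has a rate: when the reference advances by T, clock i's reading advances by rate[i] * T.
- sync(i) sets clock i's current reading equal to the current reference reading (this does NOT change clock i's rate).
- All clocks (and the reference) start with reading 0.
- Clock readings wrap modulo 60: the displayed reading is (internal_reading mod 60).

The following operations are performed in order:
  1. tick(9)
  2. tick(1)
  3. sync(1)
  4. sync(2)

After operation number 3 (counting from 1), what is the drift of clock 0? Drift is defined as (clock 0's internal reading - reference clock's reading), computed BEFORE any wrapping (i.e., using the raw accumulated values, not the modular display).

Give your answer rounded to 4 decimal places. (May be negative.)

After op 1 tick(9): ref=9.0000 raw=[9.9000 10.8000 18.0000]
After op 2 tick(1): ref=10.0000 raw=[11.0000 12.0000 20.0000]
After op 3 sync(1): ref=10.0000 raw=[11.0000 10.0000 20.0000]
Drift of clock 0 after op 3: 11.0000 - 10.0000 = 1.0000

Answer: 1.0000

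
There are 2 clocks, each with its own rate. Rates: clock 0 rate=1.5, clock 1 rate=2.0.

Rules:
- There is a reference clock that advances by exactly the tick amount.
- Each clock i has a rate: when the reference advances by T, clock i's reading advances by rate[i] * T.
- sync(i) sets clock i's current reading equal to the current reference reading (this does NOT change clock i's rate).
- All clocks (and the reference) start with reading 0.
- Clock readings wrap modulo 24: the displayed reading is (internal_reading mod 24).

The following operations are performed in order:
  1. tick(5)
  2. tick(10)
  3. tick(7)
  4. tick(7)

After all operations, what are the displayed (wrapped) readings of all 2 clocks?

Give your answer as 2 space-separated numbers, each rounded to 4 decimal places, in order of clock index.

After op 1 tick(5): ref=5.0000 raw=[7.5000 10.0000]
After op 2 tick(10): ref=15.0000 raw=[22.5000 30.0000]
After op 3 tick(7): ref=22.0000 raw=[33.0000 44.0000]
After op 4 tick(7): ref=29.0000 raw=[43.5000 58.0000]
Wrap final raw readings (mod 24): 43.5000 mod 24 = 19.5000; 58.0000 mod 24 = 10.0000

Answer: 19.5000 10.0000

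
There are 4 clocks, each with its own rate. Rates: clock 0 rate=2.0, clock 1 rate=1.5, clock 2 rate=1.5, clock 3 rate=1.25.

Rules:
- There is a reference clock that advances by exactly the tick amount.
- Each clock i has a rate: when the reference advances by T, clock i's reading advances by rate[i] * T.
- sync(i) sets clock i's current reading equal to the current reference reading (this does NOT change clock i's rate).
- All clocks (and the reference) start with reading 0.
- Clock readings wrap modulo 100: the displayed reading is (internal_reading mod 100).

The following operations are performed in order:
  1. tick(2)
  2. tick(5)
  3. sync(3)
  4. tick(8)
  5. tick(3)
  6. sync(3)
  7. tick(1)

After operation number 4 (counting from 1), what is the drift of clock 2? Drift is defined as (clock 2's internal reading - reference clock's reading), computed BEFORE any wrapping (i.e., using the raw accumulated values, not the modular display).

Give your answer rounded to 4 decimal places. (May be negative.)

After op 1 tick(2): ref=2.0000 raw=[4.0000 3.0000 3.0000 2.5000]
After op 2 tick(5): ref=7.0000 raw=[14.0000 10.5000 10.5000 8.7500]
After op 3 sync(3): ref=7.0000 raw=[14.0000 10.5000 10.5000 7.0000]
After op 4 tick(8): ref=15.0000 raw=[30.0000 22.5000 22.5000 17.0000]
Drift of clock 2 after op 4: 22.5000 - 15.0000 = 7.5000

Answer: 7.5000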